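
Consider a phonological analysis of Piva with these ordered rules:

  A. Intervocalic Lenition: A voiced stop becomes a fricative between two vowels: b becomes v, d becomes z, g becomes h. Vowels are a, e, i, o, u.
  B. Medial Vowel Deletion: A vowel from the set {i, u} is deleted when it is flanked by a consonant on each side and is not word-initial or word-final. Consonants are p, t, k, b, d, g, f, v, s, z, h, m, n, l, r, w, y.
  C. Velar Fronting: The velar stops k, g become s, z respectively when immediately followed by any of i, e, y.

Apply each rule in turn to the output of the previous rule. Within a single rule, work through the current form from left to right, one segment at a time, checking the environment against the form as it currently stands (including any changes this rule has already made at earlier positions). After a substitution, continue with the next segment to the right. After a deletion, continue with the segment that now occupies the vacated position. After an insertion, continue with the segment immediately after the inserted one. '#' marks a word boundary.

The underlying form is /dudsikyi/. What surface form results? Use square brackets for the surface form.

[ddssyi]

A Intervocalic Lenition: no change — [dudsikyi]
B Medial Vowel Deletion: [dudsikyi] → [ddskyi]
C Velar Fronting: [ddskyi] → [ddssyi]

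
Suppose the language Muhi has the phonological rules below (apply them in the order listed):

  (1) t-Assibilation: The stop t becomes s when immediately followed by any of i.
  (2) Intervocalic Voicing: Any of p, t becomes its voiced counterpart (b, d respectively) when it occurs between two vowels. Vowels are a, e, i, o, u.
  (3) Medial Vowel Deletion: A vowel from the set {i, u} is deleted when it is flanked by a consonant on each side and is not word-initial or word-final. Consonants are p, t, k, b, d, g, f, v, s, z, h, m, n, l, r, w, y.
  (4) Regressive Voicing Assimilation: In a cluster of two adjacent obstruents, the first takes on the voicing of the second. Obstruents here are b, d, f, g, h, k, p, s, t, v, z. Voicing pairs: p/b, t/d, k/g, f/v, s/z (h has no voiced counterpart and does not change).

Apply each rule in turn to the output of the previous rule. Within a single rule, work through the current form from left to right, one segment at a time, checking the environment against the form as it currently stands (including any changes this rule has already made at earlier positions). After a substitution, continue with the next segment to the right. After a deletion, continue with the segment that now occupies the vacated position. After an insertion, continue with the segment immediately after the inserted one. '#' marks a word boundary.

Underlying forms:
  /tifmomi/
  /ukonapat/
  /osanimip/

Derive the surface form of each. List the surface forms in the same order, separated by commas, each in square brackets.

[sfmomi], [ukonabat], [osanmp]

/tifmomi/:
  (1) t-Assibilation: [tifmomi] → [sifmomi]
  (2) Intervocalic Voicing: no change — [sifmomi]
  (3) Medial Vowel Deletion: [sifmomi] → [sfmomi]
  (4) Regressive Voicing Assimilation: no change — [sfmomi]
/ukonapat/:
  (1) t-Assibilation: no change — [ukonapat]
  (2) Intervocalic Voicing: [ukonapat] → [ukonabat]
  (3) Medial Vowel Deletion: no change — [ukonabat]
  (4) Regressive Voicing Assimilation: no change — [ukonabat]
/osanimip/:
  (1) t-Assibilation: no change — [osanimip]
  (2) Intervocalic Voicing: no change — [osanimip]
  (3) Medial Vowel Deletion: [osanimip] → [osanmp]
  (4) Regressive Voicing Assimilation: no change — [osanmp]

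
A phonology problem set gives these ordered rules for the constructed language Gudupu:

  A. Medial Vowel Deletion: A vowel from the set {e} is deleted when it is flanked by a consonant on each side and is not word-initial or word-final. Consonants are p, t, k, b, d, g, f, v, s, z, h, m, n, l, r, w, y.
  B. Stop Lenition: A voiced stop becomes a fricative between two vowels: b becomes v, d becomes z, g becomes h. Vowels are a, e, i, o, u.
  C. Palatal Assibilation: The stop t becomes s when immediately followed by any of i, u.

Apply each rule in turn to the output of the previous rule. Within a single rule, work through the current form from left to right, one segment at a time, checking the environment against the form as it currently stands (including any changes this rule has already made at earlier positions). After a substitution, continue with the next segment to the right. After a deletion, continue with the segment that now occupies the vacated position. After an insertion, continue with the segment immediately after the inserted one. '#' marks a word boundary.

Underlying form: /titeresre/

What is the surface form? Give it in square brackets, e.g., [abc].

A Medial Vowel Deletion: [titeresre] → [titrsre]
B Stop Lenition: no change — [titrsre]
C Palatal Assibilation: [titrsre] → [sitrsre]

[sitrsre]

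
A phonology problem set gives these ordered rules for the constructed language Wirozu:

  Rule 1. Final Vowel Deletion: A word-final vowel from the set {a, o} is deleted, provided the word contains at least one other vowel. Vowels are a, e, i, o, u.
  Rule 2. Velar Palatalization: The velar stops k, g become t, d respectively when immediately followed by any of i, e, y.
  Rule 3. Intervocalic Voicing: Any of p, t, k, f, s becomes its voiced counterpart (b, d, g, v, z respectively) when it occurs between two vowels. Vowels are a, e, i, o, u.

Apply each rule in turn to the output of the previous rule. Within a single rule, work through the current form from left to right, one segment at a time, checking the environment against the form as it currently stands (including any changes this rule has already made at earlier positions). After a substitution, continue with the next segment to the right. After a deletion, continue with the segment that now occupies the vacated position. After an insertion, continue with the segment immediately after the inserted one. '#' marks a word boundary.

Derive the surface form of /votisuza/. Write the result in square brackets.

Rule 1 Final Vowel Deletion: [votisuza] → [votisuz]
Rule 2 Velar Palatalization: no change — [votisuz]
Rule 3 Intervocalic Voicing: [votisuz] → [vodizuz]

[vodizuz]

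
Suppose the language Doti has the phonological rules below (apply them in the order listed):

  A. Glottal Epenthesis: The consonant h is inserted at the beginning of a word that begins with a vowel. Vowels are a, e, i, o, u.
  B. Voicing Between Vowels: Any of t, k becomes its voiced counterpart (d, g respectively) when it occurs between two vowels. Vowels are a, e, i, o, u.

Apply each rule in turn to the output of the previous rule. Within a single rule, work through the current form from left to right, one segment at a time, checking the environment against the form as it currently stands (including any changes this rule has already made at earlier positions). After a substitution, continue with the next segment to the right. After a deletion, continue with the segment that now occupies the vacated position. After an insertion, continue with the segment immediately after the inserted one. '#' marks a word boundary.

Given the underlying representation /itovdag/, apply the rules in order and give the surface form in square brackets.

[hidovdag]

A Glottal Epenthesis: [itovdag] → [hitovdag]
B Voicing Between Vowels: [hitovdag] → [hidovdag]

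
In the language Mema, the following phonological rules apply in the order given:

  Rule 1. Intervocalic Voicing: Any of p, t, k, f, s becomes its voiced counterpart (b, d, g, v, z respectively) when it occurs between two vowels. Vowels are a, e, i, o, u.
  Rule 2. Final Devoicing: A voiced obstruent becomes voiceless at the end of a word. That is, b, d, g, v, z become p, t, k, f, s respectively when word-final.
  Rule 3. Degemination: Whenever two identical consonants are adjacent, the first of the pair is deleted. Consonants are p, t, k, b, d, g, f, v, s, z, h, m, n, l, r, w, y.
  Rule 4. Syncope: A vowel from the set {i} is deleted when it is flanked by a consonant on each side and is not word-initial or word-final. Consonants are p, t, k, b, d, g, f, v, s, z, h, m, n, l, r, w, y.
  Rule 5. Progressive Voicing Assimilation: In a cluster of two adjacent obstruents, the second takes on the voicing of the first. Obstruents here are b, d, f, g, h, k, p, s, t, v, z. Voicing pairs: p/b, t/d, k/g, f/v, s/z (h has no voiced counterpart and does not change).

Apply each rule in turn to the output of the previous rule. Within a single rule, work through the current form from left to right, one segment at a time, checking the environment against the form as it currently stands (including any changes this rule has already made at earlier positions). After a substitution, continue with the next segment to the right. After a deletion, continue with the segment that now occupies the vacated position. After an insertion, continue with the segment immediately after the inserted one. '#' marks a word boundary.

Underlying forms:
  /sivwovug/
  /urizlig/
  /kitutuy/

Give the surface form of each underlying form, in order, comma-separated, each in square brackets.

/sivwovug/:
  Rule 1 Intervocalic Voicing: no change — [sivwovug]
  Rule 2 Final Devoicing: [sivwovug] → [sivwovuk]
  Rule 3 Degemination: no change — [sivwovuk]
  Rule 4 Syncope: [sivwovuk] → [svwovuk]
  Rule 5 Progressive Voicing Assimilation: [svwovuk] → [sfwovuk]
/urizlig/:
  Rule 1 Intervocalic Voicing: no change — [urizlig]
  Rule 2 Final Devoicing: [urizlig] → [urizlik]
  Rule 3 Degemination: no change — [urizlik]
  Rule 4 Syncope: [urizlik] → [urzlk]
  Rule 5 Progressive Voicing Assimilation: no change — [urzlk]
/kitutuy/:
  Rule 1 Intervocalic Voicing: [kitutuy] → [kiduduy]
  Rule 2 Final Devoicing: no change — [kiduduy]
  Rule 3 Degemination: no change — [kiduduy]
  Rule 4 Syncope: [kiduduy] → [kduduy]
  Rule 5 Progressive Voicing Assimilation: [kduduy] → [ktuduy]

[sfwovuk], [urzlk], [ktuduy]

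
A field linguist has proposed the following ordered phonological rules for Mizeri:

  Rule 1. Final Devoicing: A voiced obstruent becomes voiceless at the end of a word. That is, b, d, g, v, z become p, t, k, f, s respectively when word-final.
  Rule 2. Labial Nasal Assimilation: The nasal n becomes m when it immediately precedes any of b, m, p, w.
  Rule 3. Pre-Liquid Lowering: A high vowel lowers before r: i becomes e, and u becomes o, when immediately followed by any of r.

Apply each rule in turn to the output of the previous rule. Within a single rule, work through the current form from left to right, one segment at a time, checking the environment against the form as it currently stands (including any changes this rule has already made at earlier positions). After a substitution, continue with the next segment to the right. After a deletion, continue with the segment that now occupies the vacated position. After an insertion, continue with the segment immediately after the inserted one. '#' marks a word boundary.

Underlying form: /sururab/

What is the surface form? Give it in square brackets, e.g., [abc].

[sororap]

Rule 1 Final Devoicing: [sururab] → [sururap]
Rule 2 Labial Nasal Assimilation: no change — [sururap]
Rule 3 Pre-Liquid Lowering: [sururap] → [sororap]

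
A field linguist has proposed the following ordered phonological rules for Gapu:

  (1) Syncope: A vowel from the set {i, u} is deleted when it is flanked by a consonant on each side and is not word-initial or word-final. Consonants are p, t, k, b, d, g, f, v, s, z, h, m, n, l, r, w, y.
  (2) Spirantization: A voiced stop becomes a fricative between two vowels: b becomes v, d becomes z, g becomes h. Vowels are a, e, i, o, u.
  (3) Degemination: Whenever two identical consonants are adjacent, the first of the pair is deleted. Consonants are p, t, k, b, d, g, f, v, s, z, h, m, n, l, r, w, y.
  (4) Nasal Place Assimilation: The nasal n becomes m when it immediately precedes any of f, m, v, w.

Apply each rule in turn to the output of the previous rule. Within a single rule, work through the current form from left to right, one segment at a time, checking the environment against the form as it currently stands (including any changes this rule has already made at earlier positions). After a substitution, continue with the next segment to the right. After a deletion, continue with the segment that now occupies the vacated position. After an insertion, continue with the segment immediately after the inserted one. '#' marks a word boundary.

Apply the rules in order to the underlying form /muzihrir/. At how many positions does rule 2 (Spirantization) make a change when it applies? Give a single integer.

(1) Syncope: [muzihrir] → [mzhrr]
(2) Spirantization: no change — [mzhrr]
(3) Degemination: [mzhrr] → [mzhr]
(4) Nasal Place Assimilation: no change — [mzhr]
Rule 2 changed 0 position(s).

0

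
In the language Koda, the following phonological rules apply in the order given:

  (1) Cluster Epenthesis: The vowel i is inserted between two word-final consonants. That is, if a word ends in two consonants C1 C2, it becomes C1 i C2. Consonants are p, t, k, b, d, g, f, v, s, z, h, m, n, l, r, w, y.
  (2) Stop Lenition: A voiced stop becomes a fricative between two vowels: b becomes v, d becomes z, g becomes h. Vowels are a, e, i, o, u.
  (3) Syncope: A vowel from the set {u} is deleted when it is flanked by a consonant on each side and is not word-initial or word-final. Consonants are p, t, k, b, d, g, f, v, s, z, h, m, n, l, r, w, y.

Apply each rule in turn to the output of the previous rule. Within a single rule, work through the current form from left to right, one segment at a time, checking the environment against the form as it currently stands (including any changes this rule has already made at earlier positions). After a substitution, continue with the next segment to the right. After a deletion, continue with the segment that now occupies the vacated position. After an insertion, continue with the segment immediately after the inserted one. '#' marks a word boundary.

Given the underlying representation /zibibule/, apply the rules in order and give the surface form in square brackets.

(1) Cluster Epenthesis: no change — [zibibule]
(2) Stop Lenition: [zibibule] → [zivivule]
(3) Syncope: [zivivule] → [zivivle]

[zivivle]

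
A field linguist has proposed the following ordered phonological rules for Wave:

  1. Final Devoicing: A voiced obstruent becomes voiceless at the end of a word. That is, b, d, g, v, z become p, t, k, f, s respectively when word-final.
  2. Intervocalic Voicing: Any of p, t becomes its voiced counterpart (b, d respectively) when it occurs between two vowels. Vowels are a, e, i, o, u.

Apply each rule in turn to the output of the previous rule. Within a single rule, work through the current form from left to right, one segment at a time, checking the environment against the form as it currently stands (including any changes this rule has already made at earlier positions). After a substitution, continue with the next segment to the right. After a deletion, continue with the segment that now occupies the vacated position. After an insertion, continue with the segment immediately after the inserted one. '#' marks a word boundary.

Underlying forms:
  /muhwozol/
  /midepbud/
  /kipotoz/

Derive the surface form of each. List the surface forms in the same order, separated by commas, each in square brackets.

/muhwozol/:
  1 Final Devoicing: no change — [muhwozol]
  2 Intervocalic Voicing: no change — [muhwozol]
/midepbud/:
  1 Final Devoicing: [midepbud] → [midepbut]
  2 Intervocalic Voicing: no change — [midepbut]
/kipotoz/:
  1 Final Devoicing: [kipotoz] → [kipotos]
  2 Intervocalic Voicing: [kipotos] → [kibodos]

[muhwozol], [midepbut], [kibodos]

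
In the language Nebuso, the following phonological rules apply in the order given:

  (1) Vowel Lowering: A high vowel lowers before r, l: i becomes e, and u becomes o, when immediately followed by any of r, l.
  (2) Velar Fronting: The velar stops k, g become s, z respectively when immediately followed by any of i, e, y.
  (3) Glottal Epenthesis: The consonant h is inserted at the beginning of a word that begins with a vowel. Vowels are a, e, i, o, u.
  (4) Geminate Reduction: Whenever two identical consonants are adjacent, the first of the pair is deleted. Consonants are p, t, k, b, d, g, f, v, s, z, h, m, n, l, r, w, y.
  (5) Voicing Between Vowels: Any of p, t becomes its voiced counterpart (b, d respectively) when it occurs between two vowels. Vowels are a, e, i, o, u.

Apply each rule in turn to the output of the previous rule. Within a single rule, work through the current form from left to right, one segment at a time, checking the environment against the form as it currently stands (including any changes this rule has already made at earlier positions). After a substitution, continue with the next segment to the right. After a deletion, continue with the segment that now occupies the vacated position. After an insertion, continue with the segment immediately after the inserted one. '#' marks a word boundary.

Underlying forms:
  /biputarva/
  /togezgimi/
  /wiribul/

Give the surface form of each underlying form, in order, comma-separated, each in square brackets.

[bibudarva], [tozezimi], [weribol]

/biputarva/:
  (1) Vowel Lowering: no change — [biputarva]
  (2) Velar Fronting: no change — [biputarva]
  (3) Glottal Epenthesis: no change — [biputarva]
  (4) Geminate Reduction: no change — [biputarva]
  (5) Voicing Between Vowels: [biputarva] → [bibudarva]
/togezgimi/:
  (1) Vowel Lowering: no change — [togezgimi]
  (2) Velar Fronting: [togezgimi] → [tozezzimi]
  (3) Glottal Epenthesis: no change — [tozezzimi]
  (4) Geminate Reduction: [tozezzimi] → [tozezimi]
  (5) Voicing Between Vowels: no change — [tozezimi]
/wiribul/:
  (1) Vowel Lowering: [wiribul] → [weribol]
  (2) Velar Fronting: no change — [weribol]
  (3) Glottal Epenthesis: no change — [weribol]
  (4) Geminate Reduction: no change — [weribol]
  (5) Voicing Between Vowels: no change — [weribol]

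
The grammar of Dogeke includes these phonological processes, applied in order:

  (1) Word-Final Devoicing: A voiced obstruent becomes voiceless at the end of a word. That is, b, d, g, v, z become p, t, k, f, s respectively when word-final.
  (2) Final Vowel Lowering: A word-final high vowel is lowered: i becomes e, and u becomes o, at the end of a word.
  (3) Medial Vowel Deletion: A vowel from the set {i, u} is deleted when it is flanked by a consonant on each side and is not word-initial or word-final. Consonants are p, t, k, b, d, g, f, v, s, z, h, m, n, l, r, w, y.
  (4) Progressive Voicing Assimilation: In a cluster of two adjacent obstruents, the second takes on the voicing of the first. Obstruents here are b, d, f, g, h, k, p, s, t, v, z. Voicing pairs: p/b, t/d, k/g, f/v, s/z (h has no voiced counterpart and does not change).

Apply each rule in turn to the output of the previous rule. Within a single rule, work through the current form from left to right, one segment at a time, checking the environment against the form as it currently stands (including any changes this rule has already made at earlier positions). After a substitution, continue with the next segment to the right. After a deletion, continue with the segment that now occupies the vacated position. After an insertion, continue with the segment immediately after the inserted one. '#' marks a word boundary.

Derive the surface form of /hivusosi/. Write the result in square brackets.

[hfsose]

(1) Word-Final Devoicing: no change — [hivusosi]
(2) Final Vowel Lowering: [hivusosi] → [hivusose]
(3) Medial Vowel Deletion: [hivusose] → [hvsose]
(4) Progressive Voicing Assimilation: [hvsose] → [hfsose]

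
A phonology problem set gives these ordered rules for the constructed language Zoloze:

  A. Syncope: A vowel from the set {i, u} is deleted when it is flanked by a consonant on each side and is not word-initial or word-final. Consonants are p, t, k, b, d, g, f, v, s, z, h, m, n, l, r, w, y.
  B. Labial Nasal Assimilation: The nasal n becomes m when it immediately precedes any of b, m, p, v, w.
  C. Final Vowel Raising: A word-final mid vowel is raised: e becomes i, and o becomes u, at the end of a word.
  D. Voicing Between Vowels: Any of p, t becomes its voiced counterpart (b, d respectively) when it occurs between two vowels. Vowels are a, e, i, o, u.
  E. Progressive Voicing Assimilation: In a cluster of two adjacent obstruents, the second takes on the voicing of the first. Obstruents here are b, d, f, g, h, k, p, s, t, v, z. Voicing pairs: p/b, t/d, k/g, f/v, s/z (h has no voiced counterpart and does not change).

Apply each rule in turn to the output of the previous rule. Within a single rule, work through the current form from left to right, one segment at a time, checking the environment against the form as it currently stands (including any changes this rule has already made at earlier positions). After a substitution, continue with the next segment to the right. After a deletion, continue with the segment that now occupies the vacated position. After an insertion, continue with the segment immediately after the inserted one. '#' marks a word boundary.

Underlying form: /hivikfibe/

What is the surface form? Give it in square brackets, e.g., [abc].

A Syncope: [hivikfibe] → [hvkfbe]
B Labial Nasal Assimilation: no change — [hvkfbe]
C Final Vowel Raising: [hvkfbe] → [hvkfbi]
D Voicing Between Vowels: no change — [hvkfbi]
E Progressive Voicing Assimilation: [hvkfbi] → [hfkfpi]

[hfkfpi]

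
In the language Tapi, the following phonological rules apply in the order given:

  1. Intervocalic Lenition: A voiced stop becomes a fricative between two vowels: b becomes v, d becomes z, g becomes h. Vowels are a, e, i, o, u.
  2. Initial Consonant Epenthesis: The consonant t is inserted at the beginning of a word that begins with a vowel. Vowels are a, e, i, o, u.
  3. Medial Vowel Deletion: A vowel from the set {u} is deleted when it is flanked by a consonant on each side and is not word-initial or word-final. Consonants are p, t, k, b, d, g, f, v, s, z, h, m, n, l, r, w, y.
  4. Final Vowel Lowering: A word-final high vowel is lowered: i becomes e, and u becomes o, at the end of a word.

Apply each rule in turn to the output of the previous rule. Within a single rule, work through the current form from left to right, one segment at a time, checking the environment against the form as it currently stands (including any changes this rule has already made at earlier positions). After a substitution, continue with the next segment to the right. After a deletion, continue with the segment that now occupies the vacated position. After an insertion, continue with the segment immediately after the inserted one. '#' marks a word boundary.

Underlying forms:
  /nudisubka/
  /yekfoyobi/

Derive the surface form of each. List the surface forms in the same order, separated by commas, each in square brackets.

[nzisbka], [yekfoyove]

/nudisubka/:
  1 Intervocalic Lenition: [nudisubka] → [nuzisubka]
  2 Initial Consonant Epenthesis: no change — [nuzisubka]
  3 Medial Vowel Deletion: [nuzisubka] → [nzisbka]
  4 Final Vowel Lowering: no change — [nzisbka]
/yekfoyobi/:
  1 Intervocalic Lenition: [yekfoyobi] → [yekfoyovi]
  2 Initial Consonant Epenthesis: no change — [yekfoyovi]
  3 Medial Vowel Deletion: no change — [yekfoyovi]
  4 Final Vowel Lowering: [yekfoyovi] → [yekfoyove]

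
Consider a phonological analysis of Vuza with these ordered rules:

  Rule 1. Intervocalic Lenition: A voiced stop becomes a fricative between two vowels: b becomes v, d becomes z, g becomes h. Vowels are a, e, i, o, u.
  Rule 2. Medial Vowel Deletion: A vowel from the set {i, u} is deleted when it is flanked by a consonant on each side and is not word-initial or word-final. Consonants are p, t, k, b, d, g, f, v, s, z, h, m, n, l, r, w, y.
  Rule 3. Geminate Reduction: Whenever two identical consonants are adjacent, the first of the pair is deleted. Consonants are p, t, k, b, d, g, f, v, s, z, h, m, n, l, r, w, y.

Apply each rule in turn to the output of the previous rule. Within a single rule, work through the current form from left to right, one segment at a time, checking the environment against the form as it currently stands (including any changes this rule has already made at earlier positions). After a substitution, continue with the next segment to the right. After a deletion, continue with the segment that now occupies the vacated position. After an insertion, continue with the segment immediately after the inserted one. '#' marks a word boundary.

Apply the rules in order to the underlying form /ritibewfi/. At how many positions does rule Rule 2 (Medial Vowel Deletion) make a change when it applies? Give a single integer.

2

Rule 1 Intervocalic Lenition: [ritibewfi] → [ritivewfi]
Rule 2 Medial Vowel Deletion: [ritivewfi] → [rtvewfi]
Rule 3 Geminate Reduction: no change — [rtvewfi]
Rule Rule 2 changed 2 position(s).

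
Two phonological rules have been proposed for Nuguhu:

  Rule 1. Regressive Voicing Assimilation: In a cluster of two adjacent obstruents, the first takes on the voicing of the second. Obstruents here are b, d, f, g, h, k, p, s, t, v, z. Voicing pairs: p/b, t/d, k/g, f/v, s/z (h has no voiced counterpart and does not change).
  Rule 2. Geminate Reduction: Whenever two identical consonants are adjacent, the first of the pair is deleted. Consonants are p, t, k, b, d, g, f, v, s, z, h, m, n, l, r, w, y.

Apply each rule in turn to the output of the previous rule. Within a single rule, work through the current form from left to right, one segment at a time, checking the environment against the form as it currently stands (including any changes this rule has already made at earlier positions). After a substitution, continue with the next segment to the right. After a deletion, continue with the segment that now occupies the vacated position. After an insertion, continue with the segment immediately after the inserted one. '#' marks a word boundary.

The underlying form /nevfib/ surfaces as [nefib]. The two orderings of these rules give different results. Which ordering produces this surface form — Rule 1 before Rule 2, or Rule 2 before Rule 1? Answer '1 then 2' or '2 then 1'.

1 then 2

Order 1 then 2:
  1 Regressive Voicing Assimilation: [nevfib] → [neffib]
  2 Geminate Reduction: [neffib] → [nefib]
  result: [nefib]
Order 2 then 1:
  2 Geminate Reduction: no change — [nevfib]
  1 Regressive Voicing Assimilation: [nevfib] → [neffib]
  result: [neffib]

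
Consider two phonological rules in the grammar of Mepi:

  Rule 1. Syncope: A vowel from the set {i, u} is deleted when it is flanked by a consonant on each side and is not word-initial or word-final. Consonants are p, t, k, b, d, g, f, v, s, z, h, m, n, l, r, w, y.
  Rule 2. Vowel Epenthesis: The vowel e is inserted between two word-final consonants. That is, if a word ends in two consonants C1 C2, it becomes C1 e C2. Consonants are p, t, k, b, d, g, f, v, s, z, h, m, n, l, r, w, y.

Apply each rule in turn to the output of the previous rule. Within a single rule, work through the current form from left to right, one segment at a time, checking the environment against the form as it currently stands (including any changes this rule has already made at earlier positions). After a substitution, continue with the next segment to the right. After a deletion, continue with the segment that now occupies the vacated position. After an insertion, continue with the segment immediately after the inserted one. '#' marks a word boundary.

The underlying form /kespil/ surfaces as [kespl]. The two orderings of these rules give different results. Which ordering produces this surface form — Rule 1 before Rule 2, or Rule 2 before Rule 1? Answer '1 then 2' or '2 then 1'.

2 then 1

Order 1 then 2:
  1 Syncope: [kespil] → [kespl]
  2 Vowel Epenthesis: [kespl] → [kespel]
  result: [kespel]
Order 2 then 1:
  2 Vowel Epenthesis: no change — [kespil]
  1 Syncope: [kespil] → [kespl]
  result: [kespl]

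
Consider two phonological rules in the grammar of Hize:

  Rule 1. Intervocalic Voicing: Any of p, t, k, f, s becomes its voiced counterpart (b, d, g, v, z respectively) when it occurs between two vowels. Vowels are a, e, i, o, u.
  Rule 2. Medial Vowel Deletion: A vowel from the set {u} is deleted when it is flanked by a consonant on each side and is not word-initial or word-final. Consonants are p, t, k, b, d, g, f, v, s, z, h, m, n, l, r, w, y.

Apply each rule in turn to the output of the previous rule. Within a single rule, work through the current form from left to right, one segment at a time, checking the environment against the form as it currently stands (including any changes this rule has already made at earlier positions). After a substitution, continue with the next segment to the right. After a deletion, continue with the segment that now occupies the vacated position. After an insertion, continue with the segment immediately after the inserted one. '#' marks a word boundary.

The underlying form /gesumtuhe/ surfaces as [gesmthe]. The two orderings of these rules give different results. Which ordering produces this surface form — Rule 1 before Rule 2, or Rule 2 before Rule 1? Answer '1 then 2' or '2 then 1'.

2 then 1

Order 1 then 2:
  1 Intervocalic Voicing: [gesumtuhe] → [gezumtuhe]
  2 Medial Vowel Deletion: [gezumtuhe] → [gezmthe]
  result: [gezmthe]
Order 2 then 1:
  2 Medial Vowel Deletion: [gesumtuhe] → [gesmthe]
  1 Intervocalic Voicing: no change — [gesmthe]
  result: [gesmthe]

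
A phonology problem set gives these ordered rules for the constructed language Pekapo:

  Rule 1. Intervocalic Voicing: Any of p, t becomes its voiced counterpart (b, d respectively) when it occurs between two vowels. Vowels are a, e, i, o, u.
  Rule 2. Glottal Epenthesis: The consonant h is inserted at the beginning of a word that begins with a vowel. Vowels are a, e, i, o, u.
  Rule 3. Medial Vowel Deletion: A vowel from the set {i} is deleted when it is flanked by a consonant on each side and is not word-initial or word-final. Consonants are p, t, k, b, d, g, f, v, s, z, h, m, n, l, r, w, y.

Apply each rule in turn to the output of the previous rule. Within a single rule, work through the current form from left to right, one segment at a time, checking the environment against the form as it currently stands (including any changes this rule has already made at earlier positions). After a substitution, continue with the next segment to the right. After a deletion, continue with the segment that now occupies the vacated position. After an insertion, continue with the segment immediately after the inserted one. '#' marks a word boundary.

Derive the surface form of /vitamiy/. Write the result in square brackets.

Rule 1 Intervocalic Voicing: [vitamiy] → [vidamiy]
Rule 2 Glottal Epenthesis: no change — [vidamiy]
Rule 3 Medial Vowel Deletion: [vidamiy] → [vdamy]

[vdamy]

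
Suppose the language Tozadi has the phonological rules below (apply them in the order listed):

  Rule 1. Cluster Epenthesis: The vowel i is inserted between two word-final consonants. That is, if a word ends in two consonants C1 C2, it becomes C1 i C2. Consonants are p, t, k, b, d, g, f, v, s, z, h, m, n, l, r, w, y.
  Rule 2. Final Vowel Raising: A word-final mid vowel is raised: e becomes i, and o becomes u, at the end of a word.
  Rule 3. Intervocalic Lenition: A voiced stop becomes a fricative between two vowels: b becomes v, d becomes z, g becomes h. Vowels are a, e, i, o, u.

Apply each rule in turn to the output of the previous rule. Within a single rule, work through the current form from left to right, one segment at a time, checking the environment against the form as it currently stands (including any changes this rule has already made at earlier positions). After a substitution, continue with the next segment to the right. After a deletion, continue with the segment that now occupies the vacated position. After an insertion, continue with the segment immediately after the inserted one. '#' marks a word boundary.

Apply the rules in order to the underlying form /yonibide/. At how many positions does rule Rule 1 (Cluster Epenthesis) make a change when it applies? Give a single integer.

0

Rule 1 Cluster Epenthesis: no change — [yonibide]
Rule 2 Final Vowel Raising: [yonibide] → [yonibidi]
Rule 3 Intervocalic Lenition: [yonibidi] → [yonivizi]
Rule Rule 1 changed 0 position(s).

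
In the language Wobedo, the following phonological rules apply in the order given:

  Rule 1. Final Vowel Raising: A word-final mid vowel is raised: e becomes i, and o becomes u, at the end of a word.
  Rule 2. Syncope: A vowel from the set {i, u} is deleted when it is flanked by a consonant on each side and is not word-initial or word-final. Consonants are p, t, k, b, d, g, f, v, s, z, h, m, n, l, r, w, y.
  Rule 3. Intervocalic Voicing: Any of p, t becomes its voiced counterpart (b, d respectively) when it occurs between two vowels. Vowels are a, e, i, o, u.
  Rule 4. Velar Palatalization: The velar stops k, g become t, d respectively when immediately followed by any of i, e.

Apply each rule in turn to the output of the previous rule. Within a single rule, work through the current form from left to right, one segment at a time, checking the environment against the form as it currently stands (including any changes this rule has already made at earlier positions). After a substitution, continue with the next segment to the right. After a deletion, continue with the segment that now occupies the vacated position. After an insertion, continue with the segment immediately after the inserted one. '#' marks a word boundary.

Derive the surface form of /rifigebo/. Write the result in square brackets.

Rule 1 Final Vowel Raising: [rifigebo] → [rifigebu]
Rule 2 Syncope: [rifigebu] → [rfgebu]
Rule 3 Intervocalic Voicing: no change — [rfgebu]
Rule 4 Velar Palatalization: [rfgebu] → [rfdebu]

[rfdebu]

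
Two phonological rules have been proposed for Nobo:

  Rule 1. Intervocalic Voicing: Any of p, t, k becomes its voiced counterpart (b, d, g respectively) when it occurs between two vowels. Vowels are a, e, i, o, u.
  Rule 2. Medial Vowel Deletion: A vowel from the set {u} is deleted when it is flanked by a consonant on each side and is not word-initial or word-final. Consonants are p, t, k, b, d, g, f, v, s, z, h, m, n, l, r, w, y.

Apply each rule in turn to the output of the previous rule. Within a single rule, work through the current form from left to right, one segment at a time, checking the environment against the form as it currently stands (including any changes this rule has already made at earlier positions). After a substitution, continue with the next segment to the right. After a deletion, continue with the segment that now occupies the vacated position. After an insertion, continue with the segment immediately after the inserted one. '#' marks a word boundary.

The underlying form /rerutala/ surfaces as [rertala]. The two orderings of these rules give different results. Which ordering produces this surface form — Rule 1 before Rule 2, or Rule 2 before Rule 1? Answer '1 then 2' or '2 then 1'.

Order 1 then 2:
  1 Intervocalic Voicing: [rerutala] → [rerudala]
  2 Medial Vowel Deletion: [rerudala] → [rerdala]
  result: [rerdala]
Order 2 then 1:
  2 Medial Vowel Deletion: [rerutala] → [rertala]
  1 Intervocalic Voicing: no change — [rertala]
  result: [rertala]

2 then 1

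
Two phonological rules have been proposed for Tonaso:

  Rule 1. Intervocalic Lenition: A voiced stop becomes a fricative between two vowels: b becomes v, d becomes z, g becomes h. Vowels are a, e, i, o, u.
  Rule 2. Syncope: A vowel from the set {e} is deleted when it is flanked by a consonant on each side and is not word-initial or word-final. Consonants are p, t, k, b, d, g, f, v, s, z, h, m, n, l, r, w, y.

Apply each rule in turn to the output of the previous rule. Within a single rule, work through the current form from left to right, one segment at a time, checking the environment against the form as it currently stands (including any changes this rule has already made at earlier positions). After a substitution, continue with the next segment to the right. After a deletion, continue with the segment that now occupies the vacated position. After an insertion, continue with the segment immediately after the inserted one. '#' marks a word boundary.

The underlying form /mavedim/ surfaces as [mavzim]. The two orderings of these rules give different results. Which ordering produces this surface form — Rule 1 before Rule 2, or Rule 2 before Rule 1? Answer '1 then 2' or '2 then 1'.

Order 1 then 2:
  1 Intervocalic Lenition: [mavedim] → [mavezim]
  2 Syncope: [mavezim] → [mavzim]
  result: [mavzim]
Order 2 then 1:
  2 Syncope: [mavedim] → [mavdim]
  1 Intervocalic Lenition: no change — [mavdim]
  result: [mavdim]

1 then 2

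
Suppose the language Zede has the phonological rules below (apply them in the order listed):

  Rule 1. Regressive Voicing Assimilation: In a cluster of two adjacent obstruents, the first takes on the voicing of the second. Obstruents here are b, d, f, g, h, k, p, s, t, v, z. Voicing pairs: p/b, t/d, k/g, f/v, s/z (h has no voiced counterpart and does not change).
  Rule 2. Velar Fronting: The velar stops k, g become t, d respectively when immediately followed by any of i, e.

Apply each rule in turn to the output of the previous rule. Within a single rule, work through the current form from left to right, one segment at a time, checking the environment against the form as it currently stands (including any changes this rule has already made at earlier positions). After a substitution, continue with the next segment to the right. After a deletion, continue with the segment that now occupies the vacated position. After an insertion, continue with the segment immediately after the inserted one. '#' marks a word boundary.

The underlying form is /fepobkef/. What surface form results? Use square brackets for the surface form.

[fepoptef]

Rule 1 Regressive Voicing Assimilation: [fepobkef] → [fepopkef]
Rule 2 Velar Fronting: [fepopkef] → [fepoptef]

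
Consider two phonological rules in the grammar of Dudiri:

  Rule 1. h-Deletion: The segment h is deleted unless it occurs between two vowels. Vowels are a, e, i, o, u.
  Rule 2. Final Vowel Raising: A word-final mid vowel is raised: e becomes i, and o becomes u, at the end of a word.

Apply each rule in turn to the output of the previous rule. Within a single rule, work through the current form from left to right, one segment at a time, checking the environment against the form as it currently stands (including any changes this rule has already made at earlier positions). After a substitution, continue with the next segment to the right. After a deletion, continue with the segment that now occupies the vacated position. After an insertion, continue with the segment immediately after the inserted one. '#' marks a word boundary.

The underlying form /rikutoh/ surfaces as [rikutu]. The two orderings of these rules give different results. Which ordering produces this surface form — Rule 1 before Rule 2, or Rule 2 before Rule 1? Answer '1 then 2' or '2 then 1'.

1 then 2

Order 1 then 2:
  1 h-Deletion: [rikutoh] → [rikuto]
  2 Final Vowel Raising: [rikuto] → [rikutu]
  result: [rikutu]
Order 2 then 1:
  2 Final Vowel Raising: no change — [rikutoh]
  1 h-Deletion: [rikutoh] → [rikuto]
  result: [rikuto]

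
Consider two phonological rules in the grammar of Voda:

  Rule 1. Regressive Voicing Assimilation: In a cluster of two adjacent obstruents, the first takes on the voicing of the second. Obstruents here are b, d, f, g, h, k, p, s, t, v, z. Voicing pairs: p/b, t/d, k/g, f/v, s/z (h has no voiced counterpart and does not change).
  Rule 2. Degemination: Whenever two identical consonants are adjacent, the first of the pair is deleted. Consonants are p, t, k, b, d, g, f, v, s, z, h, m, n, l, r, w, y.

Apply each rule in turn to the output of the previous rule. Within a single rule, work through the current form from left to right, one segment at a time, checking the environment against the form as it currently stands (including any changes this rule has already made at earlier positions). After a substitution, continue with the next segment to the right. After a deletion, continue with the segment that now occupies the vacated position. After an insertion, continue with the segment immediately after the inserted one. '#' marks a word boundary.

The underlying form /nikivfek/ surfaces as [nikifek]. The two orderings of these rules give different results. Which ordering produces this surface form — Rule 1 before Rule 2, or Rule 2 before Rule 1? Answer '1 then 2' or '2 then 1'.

1 then 2

Order 1 then 2:
  1 Regressive Voicing Assimilation: [nikivfek] → [nikiffek]
  2 Degemination: [nikiffek] → [nikifek]
  result: [nikifek]
Order 2 then 1:
  2 Degemination: no change — [nikivfek]
  1 Regressive Voicing Assimilation: [nikivfek] → [nikiffek]
  result: [nikiffek]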